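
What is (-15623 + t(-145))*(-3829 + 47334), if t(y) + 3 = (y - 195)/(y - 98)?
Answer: -165178826890/243 ≈ -6.7975e+8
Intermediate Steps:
t(y) = -3 + (-195 + y)/(-98 + y) (t(y) = -3 + (y - 195)/(y - 98) = -3 + (-195 + y)/(-98 + y))
(-15623 + t(-145))*(-3829 + 47334) = (-15623 + (99 - 2*(-145))/(-98 - 145))*(-3829 + 47334) = (-15623 + (99 + 290)/(-243))*43505 = (-15623 - 1/243*389)*43505 = (-15623 - 389/243)*43505 = -3796778/243*43505 = -165178826890/243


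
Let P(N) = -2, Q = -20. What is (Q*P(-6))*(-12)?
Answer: -480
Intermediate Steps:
(Q*P(-6))*(-12) = -20*(-2)*(-12) = 40*(-12) = -480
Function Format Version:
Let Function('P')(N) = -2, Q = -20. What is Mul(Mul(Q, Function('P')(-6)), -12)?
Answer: -480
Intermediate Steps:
Mul(Mul(Q, Function('P')(-6)), -12) = Mul(Mul(-20, -2), -12) = Mul(40, -12) = -480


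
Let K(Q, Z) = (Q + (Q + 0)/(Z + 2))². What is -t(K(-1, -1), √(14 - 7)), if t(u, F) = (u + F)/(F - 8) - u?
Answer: 89/19 + 4*√7/19 ≈ 5.2412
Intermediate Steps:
K(Q, Z) = (Q + Q/(2 + Z))²
t(u, F) = -u + (F + u)/(-8 + F) (t(u, F) = (F + u)/(-8 + F) - u = -u + (F + u)/(-8 + F))
-t(K(-1, -1), √(14 - 7)) = -(√(14 - 7) + 9*((-1)²*(3 - 1)²/(2 - 1)²) - √(14 - 7)*(-1)²*(3 - 1)²/(2 - 1)²)/(-8 + √(14 - 7)) = -(√7 + 9*(1*2²/1²) - √7*1*2²/1²)/(-8 + √7) = -(√7 + 9*(1*1*4) - √7*1*1*4)/(-8 + √7) = -(√7 + 9*4 - 1*√7*4)/(-8 + √7) = -(√7 + 36 - 4*√7)/(-8 + √7) = -(36 - 3*√7)/(-8 + √7)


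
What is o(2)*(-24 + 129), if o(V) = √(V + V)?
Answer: 210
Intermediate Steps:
o(V) = √2*√V (o(V) = √(2*V) = √2*√V)
o(2)*(-24 + 129) = (√2*√2)*(-24 + 129) = 2*105 = 210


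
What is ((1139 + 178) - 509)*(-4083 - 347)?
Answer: -3579440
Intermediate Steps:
((1139 + 178) - 509)*(-4083 - 347) = (1317 - 509)*(-4430) = 808*(-4430) = -3579440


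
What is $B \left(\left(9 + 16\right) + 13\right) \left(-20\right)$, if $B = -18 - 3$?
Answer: $15960$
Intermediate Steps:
$B = -21$
$B \left(\left(9 + 16\right) + 13\right) \left(-20\right) = - 21 \left(\left(9 + 16\right) + 13\right) \left(-20\right) = - 21 \left(25 + 13\right) \left(-20\right) = \left(-21\right) 38 \left(-20\right) = \left(-798\right) \left(-20\right) = 15960$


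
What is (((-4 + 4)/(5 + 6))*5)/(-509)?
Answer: 0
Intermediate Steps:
(((-4 + 4)/(5 + 6))*5)/(-509) = ((0/11)*5)*(-1/509) = ((0*(1/11))*5)*(-1/509) = (0*5)*(-1/509) = 0*(-1/509) = 0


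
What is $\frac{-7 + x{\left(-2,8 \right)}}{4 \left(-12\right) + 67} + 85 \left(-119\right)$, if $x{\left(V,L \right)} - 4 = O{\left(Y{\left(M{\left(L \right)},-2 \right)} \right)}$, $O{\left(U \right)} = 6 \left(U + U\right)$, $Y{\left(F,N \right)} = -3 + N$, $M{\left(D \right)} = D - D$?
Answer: $- \frac{192248}{19} \approx -10118.0$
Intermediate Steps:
$M{\left(D \right)} = 0$
$O{\left(U \right)} = 12 U$ ($O{\left(U \right)} = 6 \cdot 2 U = 12 U$)
$x{\left(V,L \right)} = -56$ ($x{\left(V,L \right)} = 4 + 12 \left(-3 - 2\right) = 4 + 12 \left(-5\right) = 4 - 60 = -56$)
$\frac{-7 + x{\left(-2,8 \right)}}{4 \left(-12\right) + 67} + 85 \left(-119\right) = \frac{-7 - 56}{4 \left(-12\right) + 67} + 85 \left(-119\right) = - \frac{63}{-48 + 67} - 10115 = - \frac{63}{19} - 10115 = - \frac{192248}{19}$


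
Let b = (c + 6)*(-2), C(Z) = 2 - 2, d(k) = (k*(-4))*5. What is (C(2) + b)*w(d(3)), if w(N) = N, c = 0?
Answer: 720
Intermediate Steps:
d(k) = -20*k (d(k) = -4*k*5 = -20*k)
C(Z) = 0
b = -12 (b = (0 + 6)*(-2) = 6*(-2) = -12)
(C(2) + b)*w(d(3)) = (0 - 12)*(-20*3) = -12*(-60) = 720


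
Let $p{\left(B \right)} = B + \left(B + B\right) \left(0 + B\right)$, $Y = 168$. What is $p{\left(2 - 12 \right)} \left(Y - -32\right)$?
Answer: $38000$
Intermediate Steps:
$p{\left(B \right)} = B + 2 B^{2}$ ($p{\left(B \right)} = B + 2 B B = B + 2 B^{2}$)
$p{\left(2 - 12 \right)} \left(Y - -32\right) = \left(2 - 12\right) \left(1 + 2 \left(2 - 12\right)\right) \left(168 - -32\right) = \left(2 - 12\right) \left(1 + 2 \left(2 - 12\right)\right) \left(168 + 32\right) = - 10 \left(1 + 2 \left(-10\right)\right) 200 = - 10 \left(1 - 20\right) 200 = \left(-10\right) \left(-19\right) 200 = 190 \cdot 200 = 38000$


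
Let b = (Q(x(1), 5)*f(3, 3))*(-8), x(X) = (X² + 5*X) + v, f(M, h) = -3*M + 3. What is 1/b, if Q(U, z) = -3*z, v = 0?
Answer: -1/720 ≈ -0.0013889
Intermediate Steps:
f(M, h) = 3 - 3*M
x(X) = X² + 5*X (x(X) = (X² + 5*X) + 0 = X² + 5*X)
b = -720 (b = ((-3*5)*(3 - 3*3))*(-8) = -15*(3 - 9)*(-8) = -15*(-6)*(-8) = 90*(-8) = -720)
1/b = 1/(-720) = -1/720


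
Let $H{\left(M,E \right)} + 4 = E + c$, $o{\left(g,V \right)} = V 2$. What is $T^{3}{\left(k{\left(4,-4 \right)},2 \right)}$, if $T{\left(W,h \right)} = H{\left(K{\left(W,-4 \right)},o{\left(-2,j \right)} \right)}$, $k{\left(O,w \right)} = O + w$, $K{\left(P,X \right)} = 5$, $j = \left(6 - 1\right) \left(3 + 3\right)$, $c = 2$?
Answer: $195112$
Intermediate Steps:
$j = 30$ ($j = 5 \cdot 6 = 30$)
$o{\left(g,V \right)} = 2 V$
$H{\left(M,E \right)} = -2 + E$ ($H{\left(M,E \right)} = -4 + \left(E + 2\right) = -4 + \left(2 + E\right) = -2 + E$)
$T{\left(W,h \right)} = 58$ ($T{\left(W,h \right)} = -2 + 2 \cdot 30 = -2 + 60 = 58$)
$T^{3}{\left(k{\left(4,-4 \right)},2 \right)} = 58^{3} = 195112$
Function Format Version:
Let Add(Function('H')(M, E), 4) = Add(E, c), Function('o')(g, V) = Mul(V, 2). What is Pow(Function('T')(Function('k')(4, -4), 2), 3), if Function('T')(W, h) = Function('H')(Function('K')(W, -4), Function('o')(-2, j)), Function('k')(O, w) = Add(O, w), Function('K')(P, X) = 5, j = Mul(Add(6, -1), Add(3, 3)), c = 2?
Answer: 195112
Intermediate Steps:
j = 30 (j = Mul(5, 6) = 30)
Function('o')(g, V) = Mul(2, V)
Function('H')(M, E) = Add(-2, E) (Function('H')(M, E) = Add(-4, Add(E, 2)) = Add(-4, Add(2, E)) = Add(-2, E))
Function('T')(W, h) = 58 (Function('T')(W, h) = Add(-2, Mul(2, 30)) = Add(-2, 60) = 58)
Pow(Function('T')(Function('k')(4, -4), 2), 3) = Pow(58, 3) = 195112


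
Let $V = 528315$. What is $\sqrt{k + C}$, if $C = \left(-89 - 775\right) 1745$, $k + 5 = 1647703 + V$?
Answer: $\sqrt{668333} \approx 817.52$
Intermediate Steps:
$k = 2176013$ ($k = -5 + \left(1647703 + 528315\right) = -5 + 2176018 = 2176013$)
$C = -1507680$ ($C = \left(-864\right) 1745 = -1507680$)
$\sqrt{k + C} = \sqrt{2176013 - 1507680} = \sqrt{668333}$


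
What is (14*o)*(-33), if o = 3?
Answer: -1386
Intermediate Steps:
(14*o)*(-33) = (14*3)*(-33) = 42*(-33) = -1386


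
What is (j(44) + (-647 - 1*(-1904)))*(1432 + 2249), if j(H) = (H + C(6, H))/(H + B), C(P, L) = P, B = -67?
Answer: 106237341/23 ≈ 4.6190e+6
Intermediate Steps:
j(H) = (6 + H)/(-67 + H) (j(H) = (H + 6)/(H - 67) = (6 + H)/(-67 + H))
(j(44) + (-647 - 1*(-1904)))*(1432 + 2249) = ((6 + 44)/(-67 + 44) + (-647 - 1*(-1904)))*(1432 + 2249) = (50/(-23) + (-647 + 1904))*3681 = (-1/23*50 + 1257)*3681 = (-50/23 + 1257)*3681 = (28861/23)*3681 = 106237341/23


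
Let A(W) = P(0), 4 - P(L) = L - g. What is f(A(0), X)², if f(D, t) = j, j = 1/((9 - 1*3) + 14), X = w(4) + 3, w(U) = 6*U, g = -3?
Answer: 1/400 ≈ 0.0025000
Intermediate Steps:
P(L) = 1 - L (P(L) = 4 - (L - 1*(-3)) = 4 - (L + 3) = 4 - (3 + L) = 4 + (-3 - L) = 1 - L)
A(W) = 1 (A(W) = 1 - 1*0 = 1 + 0 = 1)
X = 27 (X = 6*4 + 3 = 24 + 3 = 27)
j = 1/20 (j = 1/((9 - 3) + 14) = 1/(6 + 14) = 1/20 ≈ 0.050000)
f(D, t) = 1/20
f(A(0), X)² = (1/20)² = 1/400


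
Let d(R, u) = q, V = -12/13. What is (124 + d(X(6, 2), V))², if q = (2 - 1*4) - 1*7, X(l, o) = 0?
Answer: 13225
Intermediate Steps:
q = -9 (q = (2 - 4) - 7 = -2 - 7 = -9)
V = -12/13 (V = -12*1/13 = -12/13 ≈ -0.92308)
d(R, u) = -9
(124 + d(X(6, 2), V))² = (124 - 9)² = 115² = 13225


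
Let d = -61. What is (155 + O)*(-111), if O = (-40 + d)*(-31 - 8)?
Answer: -454434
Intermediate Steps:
O = 3939 (O = (-40 - 61)*(-31 - 8) = -101*(-39) = 3939)
(155 + O)*(-111) = (155 + 3939)*(-111) = 4094*(-111) = -454434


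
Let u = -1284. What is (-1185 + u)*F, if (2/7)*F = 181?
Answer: -3128223/2 ≈ -1.5641e+6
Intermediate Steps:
F = 1267/2 (F = (7/2)*181 = 1267/2 ≈ 633.50)
(-1185 + u)*F = (-1185 - 1284)*(1267/2) = -2469*1267/2 = -3128223/2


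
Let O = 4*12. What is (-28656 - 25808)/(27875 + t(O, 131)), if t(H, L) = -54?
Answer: -54464/27821 ≈ -1.9577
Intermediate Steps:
O = 48
(-28656 - 25808)/(27875 + t(O, 131)) = (-28656 - 25808)/(27875 - 54) = -54464/27821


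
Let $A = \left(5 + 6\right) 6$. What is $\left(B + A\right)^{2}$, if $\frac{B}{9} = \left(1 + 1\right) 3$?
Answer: $14400$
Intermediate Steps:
$A = 66$ ($A = 11 \cdot 6 = 66$)
$B = 54$ ($B = 9 \left(1 + 1\right) 3 = 9 \cdot 2 \cdot 3 = 9 \cdot 6 = 54$)
$\left(B + A\right)^{2} = \left(54 + 66\right)^{2} = 120^{2} = 14400$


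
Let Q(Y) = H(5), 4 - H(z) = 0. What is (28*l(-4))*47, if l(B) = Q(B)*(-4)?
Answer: -21056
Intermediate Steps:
H(z) = 4 (H(z) = 4 - 1*0 = 4 + 0 = 4)
Q(Y) = 4
l(B) = -16 (l(B) = 4*(-4) = -16)
(28*l(-4))*47 = (28*(-16))*47 = -448*47 = -21056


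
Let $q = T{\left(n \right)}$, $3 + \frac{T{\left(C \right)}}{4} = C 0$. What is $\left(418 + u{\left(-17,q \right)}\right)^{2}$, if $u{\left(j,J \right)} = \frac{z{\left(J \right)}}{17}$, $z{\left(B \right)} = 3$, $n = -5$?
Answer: $\frac{50537881}{289} \approx 1.7487 \cdot 10^{5}$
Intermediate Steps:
$T{\left(C \right)} = -12$ ($T{\left(C \right)} = -12 + 4 C 0 = -12 + 4 \cdot 0 = -12 + 0 = -12$)
$q = -12$
$u{\left(j,J \right)} = \frac{3}{17}$
$\left(418 + u{\left(-17,q \right)}\right)^{2} = \left(418 + \frac{3}{17}\right)^{2} = \left(\frac{7109}{17}\right)^{2} = \frac{50537881}{289}$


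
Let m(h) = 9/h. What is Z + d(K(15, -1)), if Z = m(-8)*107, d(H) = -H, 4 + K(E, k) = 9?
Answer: -1003/8 ≈ -125.38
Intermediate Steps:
K(E, k) = 5 (K(E, k) = -4 + 9 = 5)
Z = -963/8 (Z = (9/(-8))*107 = (9*(-1/8))*107 = -9/8*107 = -963/8 ≈ -120.38)
Z + d(K(15, -1)) = -963/8 - 1*5 = -963/8 - 5 = -1003/8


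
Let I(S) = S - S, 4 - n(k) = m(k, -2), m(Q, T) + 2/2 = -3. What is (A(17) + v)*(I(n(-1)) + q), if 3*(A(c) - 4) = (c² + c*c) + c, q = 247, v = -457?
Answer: -188708/3 ≈ -62903.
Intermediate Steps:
m(Q, T) = -4 (m(Q, T) = -1 - 3 = -4)
n(k) = 8 (n(k) = 4 - 1*(-4) = 4 + 4 = 8)
A(c) = 4 + c/3 + 2*c²/3 (A(c) = 4 + ((c² + c*c) + c)/3 = 4 + ((c² + c²) + c)/3 = 4 + (2*c² + c)/3 = 4 + (c + 2*c²)/3 = 4 + (c/3 + 2*c²/3) = 4 + c/3 + 2*c²/3)
I(S) = 0
(A(17) + v)*(I(n(-1)) + q) = ((4 + (⅓)*17 + (⅔)*17²) - 457)*(0 + 247) = ((4 + 17/3 + (⅔)*289) - 457)*247 = ((4 + 17/3 + 578/3) - 457)*247 = (607/3 - 457)*247 = -764/3*247 = -188708/3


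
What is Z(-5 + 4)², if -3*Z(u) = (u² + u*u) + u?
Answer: ⅑ ≈ 0.11111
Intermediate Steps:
Z(u) = -2*u²/3 - u/3 (Z(u) = -((u² + u*u) + u)/3 = -((u² + u²) + u)/3 = -(2*u² + u)/3 = -(u + 2*u²)/3 = -2*u²/3 - u/3)
Z(-5 + 4)² = (-(-5 + 4)*(1 + 2*(-5 + 4))/3)² = (-⅓*(-1)*(1 + 2*(-1)))² = (-⅓*(-1)*(1 - 2))² = (-⅓*(-1)*(-1))² = (-⅓)² = ⅑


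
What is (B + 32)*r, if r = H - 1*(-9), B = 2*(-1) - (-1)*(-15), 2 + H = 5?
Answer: 180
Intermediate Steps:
H = 3 (H = -2 + 5 = 3)
B = -17 (B = -2 - 1*15 = -2 - 15 = -17)
r = 12 (r = 3 - 1*(-9) = 3 + 9 = 12)
(B + 32)*r = (-17 + 32)*12 = 15*12 = 180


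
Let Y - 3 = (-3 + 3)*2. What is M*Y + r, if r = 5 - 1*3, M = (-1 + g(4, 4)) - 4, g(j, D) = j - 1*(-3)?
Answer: 8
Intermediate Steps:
g(j, D) = 3 + j (g(j, D) = j + 3 = 3 + j)
M = 2 (M = (-1 + (3 + 4)) - 4 = (-1 + 7) - 4 = 6 - 4 = 2)
Y = 3 (Y = 3 + (-3 + 3)*2 = 3 + 0*2 = 3 + 0 = 3)
r = 2 (r = 5 - 3 = 2)
M*Y + r = 2*3 + 2 = 6 + 2 = 8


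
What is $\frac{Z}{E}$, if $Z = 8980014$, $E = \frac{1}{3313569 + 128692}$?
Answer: $30911551971654$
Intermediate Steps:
$E = \frac{1}{3442261} \approx 2.9051 \cdot 10^{-7}$
$\frac{Z}{E} = 8980014 \frac{1}{\frac{1}{3442261}} = 8980014 \cdot 3442261 = 30911551971654$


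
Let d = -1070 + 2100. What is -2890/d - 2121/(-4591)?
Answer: -1108336/472873 ≈ -2.3438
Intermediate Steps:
d = 1030
-2890/d - 2121/(-4591) = -2890/1030 - 2121/(-4591) = -2890*1/1030 - 2121*(-1/4591) = -289/103 + 2121/4591 = -1108336/472873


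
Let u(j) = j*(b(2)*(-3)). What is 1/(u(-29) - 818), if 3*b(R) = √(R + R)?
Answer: -1/760 ≈ -0.0013158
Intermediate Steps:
b(R) = √2*√R/3 (b(R) = √(R + R)/3 = √(2*R)/3 = (√2*√R)/3 = √2*√R/3)
u(j) = -2*j (u(j) = j*((√2*√2/3)*(-3)) = j*((⅔)*(-3)) = j*(-2) = -2*j)
1/(u(-29) - 818) = 1/(-2*(-29) - 818) = 1/(58 - 818) = 1/(-760) = -1/760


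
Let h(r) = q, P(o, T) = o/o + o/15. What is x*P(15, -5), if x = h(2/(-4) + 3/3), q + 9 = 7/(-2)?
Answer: -25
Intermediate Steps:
q = -25/2 (q = -9 + 7/(-2) = -9 + 7*(-½) = -9 - 7/2 = -25/2 ≈ -12.500)
P(o, T) = 1 + o/15 (P(o, T) = 1 + o*(1/15) = 1 + o/15)
h(r) = -25/2
x = -25/2 ≈ -12.500
x*P(15, -5) = -25*(1 + (1/15)*15)/2 = -25*(1 + 1)/2 = -25/2*2 = -25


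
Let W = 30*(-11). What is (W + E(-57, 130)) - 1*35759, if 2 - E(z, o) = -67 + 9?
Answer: -36029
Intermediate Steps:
E(z, o) = 60 (E(z, o) = 2 - (-67 + 9) = 2 - 1*(-58) = 2 + 58 = 60)
W = -330
(W + E(-57, 130)) - 1*35759 = (-330 + 60) - 1*35759 = -270 - 35759 = -36029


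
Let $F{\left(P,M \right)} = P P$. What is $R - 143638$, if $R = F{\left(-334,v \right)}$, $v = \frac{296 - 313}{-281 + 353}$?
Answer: $-32082$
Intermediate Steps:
$v = - \frac{17}{72} \approx -0.23611$
$F{\left(P,M \right)} = P^{2}$
$R = 111556$ ($R = \left(-334\right)^{2} = 111556$)
$R - 143638 = 111556 - 143638 = -32082$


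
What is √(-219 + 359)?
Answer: 2*√35 ≈ 11.832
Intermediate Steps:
√(-219 + 359) = √140 = 2*√35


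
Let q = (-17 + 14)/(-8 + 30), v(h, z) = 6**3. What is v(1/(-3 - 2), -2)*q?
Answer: -324/11 ≈ -29.455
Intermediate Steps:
v(h, z) = 216
q = -3/22 ≈ -0.13636
v(1/(-3 - 2), -2)*q = 216*(-3/22) = -324/11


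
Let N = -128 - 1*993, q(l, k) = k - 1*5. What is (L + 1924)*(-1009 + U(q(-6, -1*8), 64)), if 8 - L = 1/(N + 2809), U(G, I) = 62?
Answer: -3088370605/1688 ≈ -1.8296e+6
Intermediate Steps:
q(l, k) = -5 + k (q(l, k) = k - 5 = -5 + k)
N = -1121 (N = -128 - 993 = -1121)
L = 13503/1688 (L = 8 - 1/(-1121 + 2809) = 8 - 1/1688 = 13503/1688 ≈ 7.9994)
(L + 1924)*(-1009 + U(q(-6, -1*8), 64)) = (13503/1688 + 1924)*(-1009 + 62) = (3261215/1688)*(-947) = -3088370605/1688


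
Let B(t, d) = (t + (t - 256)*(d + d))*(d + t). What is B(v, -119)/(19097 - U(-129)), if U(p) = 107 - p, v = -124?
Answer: -7315596/6287 ≈ -1163.6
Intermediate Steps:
B(t, d) = (d + t)*(t + 2*d*(-256 + t)) (B(t, d) = (t + (-256 + t)*(2*d))*(d + t) = (t + 2*d*(-256 + t))*(d + t) = (d + t)*(t + 2*d*(-256 + t)))
B(v, -119)/(19097 - U(-129)) = ((-124)² - 512*(-119)² - 511*(-119)*(-124) + 2*(-119)*(-124)² + 2*(-124)*(-119)²)/(19097 - (107 - 1*(-129))) = (15376 - 512*14161 - 7540316 + 2*(-119)*15376 + 2*(-124)*14161)/(19097 - (107 + 129)) = (15376 - 7250432 - 7540316 - 3659488 - 3511928)/(19097 - 1*236) = -21946788/(19097 - 236) = -21946788/18861 = -21946788*1/18861 = -7315596/6287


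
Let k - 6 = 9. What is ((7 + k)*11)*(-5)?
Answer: -1210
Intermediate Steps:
k = 15 (k = 6 + 9 = 15)
((7 + k)*11)*(-5) = ((7 + 15)*11)*(-5) = (22*11)*(-5) = 242*(-5) = -1210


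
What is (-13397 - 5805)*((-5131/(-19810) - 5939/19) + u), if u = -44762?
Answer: 23269427002983/26885 ≈ 8.6552e+8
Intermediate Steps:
(-13397 - 5805)*((-5131/(-19810) - 5939/19) + u) = (-13397 - 5805)*((-5131/(-19810) - 5939/19) - 44762) = -19202*((-5131*(-1/19810) - 5939*1/19) - 44762) = -19202*((733/2830 - 5939/19) - 44762) = -19202*(-16793443/53770 - 44762) = -19202*(-2423646183/53770) = 23269427002983/26885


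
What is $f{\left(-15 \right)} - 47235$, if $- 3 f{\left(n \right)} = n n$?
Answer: $-47310$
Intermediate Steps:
$f{\left(n \right)} = - \frac{n^{2}}{3}$ ($f{\left(n \right)} = - \frac{n n}{3} = - \frac{n^{2}}{3}$)
$f{\left(-15 \right)} - 47235 = - \frac{\left(-15\right)^{2}}{3} - 47235 = \left(- \frac{1}{3}\right) 225 - 47235 = -75 - 47235 = -47310$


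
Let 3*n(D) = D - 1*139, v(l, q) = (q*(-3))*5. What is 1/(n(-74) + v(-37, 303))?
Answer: -1/4616 ≈ -0.00021664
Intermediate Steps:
v(l, q) = -15*q (v(l, q) = -3*q*5 = -15*q)
n(D) = -139/3 + D/3 (n(D) = (D - 1*139)/3 = (D - 139)/3 = (-139 + D)/3 = -139/3 + D/3)
1/(n(-74) + v(-37, 303)) = 1/((-139/3 + (1/3)*(-74)) - 15*303) = 1/((-139/3 - 74/3) - 4545) = 1/(-71 - 4545) = 1/(-4616) = -1/4616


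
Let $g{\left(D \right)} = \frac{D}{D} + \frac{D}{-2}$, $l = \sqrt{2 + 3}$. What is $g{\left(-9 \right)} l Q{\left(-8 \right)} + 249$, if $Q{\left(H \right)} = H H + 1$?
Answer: $249 + \frac{715 \sqrt{5}}{2} \approx 1048.4$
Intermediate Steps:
$l = \sqrt{5} \approx 2.2361$
$Q{\left(H \right)} = 1 + H^{2}$ ($Q{\left(H \right)} = H^{2} + 1 = 1 + H^{2}$)
$g{\left(D \right)} = 1 - \frac{D}{2}$ ($g{\left(D \right)} = 1 + D \left(- \frac{1}{2}\right) = 1 - \frac{D}{2}$)
$g{\left(-9 \right)} l Q{\left(-8 \right)} + 249 = \left(1 - - \frac{9}{2}\right) \sqrt{5} \left(1 + \left(-8\right)^{2}\right) + 249 = \left(1 + \frac{9}{2}\right) \sqrt{5} \left(1 + 64\right) + 249 = \frac{11 \sqrt{5} \cdot 65}{2} + 249 = \frac{11 \cdot 65 \sqrt{5}}{2} + 249 = \frac{715 \sqrt{5}}{2} + 249 = 249 + \frac{715 \sqrt{5}}{2}$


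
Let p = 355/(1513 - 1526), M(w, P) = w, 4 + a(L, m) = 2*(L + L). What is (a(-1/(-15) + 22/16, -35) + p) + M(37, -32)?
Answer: 4469/390 ≈ 11.459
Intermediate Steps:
a(L, m) = -4 + 4*L (a(L, m) = -4 + 2*(L + L) = -4 + 2*(2*L) = -4 + 4*L)
p = -355/13 (p = 355/(-13) = 355*(-1/13) = -355/13 ≈ -27.308)
(a(-1/(-15) + 22/16, -35) + p) + M(37, -32) = ((-4 + 4*(-1/(-15) + 22/16)) - 355/13) + 37 = ((-4 + 4*(-1*(-1/15) + 22*(1/16))) - 355/13) + 37 = ((-4 + 4*(1/15 + 11/8)) - 355/13) + 37 = ((-4 + 4*(173/120)) - 355/13) + 37 = ((-4 + 173/30) - 355/13) + 37 = (53/30 - 355/13) + 37 = -9961/390 + 37 = 4469/390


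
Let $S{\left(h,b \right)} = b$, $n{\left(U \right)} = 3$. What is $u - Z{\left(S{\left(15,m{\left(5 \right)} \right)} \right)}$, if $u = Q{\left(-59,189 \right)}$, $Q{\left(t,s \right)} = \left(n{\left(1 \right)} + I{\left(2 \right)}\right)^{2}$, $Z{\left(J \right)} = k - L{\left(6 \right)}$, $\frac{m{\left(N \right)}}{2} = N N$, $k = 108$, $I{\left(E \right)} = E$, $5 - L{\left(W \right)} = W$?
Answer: $-84$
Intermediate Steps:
$L{\left(W \right)} = 5 - W$
$m{\left(N \right)} = 2 N^{2}$ ($m{\left(N \right)} = 2 N N = 2 N^{2}$)
$Z{\left(J \right)} = 109$ ($Z{\left(J \right)} = 108 - \left(5 - 6\right) = 108 - -1 = 108 + 1 = 109$)
$Q{\left(t,s \right)} = 25$ ($Q{\left(t,s \right)} = \left(3 + 2\right)^{2} = 5^{2} = 25$)
$u = 25$
$u - Z{\left(S{\left(15,m{\left(5 \right)} \right)} \right)} = 25 - 109 = -84$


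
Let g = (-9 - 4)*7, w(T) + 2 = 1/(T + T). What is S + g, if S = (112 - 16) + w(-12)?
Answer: 71/24 ≈ 2.9583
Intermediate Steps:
w(T) = -2 + 1/(2*T) (w(T) = -2 + 1/(T + T) = -2 + 1/(2*T))
g = -91 (g = -13*7 = -91)
S = 2255/24 (S = (112 - 16) + (-2 + (½)/(-12)) = 96 + (-2 + (½)*(-1/12)) = 96 + (-2 - 1/24) = 96 - 49/24 = 2255/24 ≈ 93.958)
S + g = 2255/24 - 91 = 71/24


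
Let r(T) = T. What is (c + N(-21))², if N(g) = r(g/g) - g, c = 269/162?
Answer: 14691889/26244 ≈ 559.82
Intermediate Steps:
c = 269/162 (c = 269*(1/162) = 269/162 ≈ 1.6605)
N(g) = 1 - g (N(g) = g/g - g = 1 - g)
(c + N(-21))² = (269/162 + (1 - 1*(-21)))² = (269/162 + (1 + 21))² = (269/162 + 22)² = (3833/162)² = 14691889/26244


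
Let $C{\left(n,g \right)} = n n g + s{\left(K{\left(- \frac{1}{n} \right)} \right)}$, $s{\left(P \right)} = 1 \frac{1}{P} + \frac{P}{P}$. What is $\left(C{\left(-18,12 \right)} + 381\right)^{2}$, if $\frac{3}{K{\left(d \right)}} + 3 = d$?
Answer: $\frac{53142697729}{2916} \approx 1.8225 \cdot 10^{7}$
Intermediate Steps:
$K{\left(d \right)} = \frac{3}{-3 + d}$
$s{\left(P \right)} = 1 + \frac{1}{P}$ ($s{\left(P \right)} = \frac{1}{P} + 1 = 1 + \frac{1}{P}$)
$C{\left(n,g \right)} = g n^{2} + \left(1 + \frac{3}{-3 - \frac{1}{n}}\right) \left(-1 - \frac{1}{3 n}\right)$ ($C{\left(n,g \right)} = n n g + \frac{1 + \frac{3}{-3 - \frac{1}{n}}}{3 \frac{1}{-3 - \frac{1}{n}}} = n^{2} g + \left(-1 - \frac{1}{3 n}\right) \left(1 + \frac{3}{-3 - \frac{1}{n}}\right) = g n^{2} + \left(1 + \frac{3}{-3 - \frac{1}{n}}\right) \left(-1 - \frac{1}{3 n}\right)$)
$\left(C{\left(-18,12 \right)} + 381\right)^{2} = \left(\frac{- \frac{1}{3} + 12 \left(-18\right)^{3}}{-18} + 381\right)^{2} = \left(- \frac{- \frac{1}{3} + 12 \left(-5832\right)}{18} + 381\right)^{2} = \left(- \frac{- \frac{1}{3} - 69984}{18} + 381\right)^{2} = \left(\left(- \frac{1}{18}\right) \left(- \frac{209953}{3}\right) + 381\right)^{2} = \left(\frac{209953}{54} + 381\right)^{2} = \left(\frac{230527}{54}\right)^{2} = \frac{53142697729}{2916}$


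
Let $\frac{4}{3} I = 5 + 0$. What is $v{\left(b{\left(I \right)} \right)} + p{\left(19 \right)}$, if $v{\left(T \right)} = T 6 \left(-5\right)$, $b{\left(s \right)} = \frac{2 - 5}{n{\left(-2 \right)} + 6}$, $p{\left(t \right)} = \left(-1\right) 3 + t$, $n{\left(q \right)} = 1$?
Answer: $\frac{202}{7} \approx 28.857$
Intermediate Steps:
$I = \frac{15}{4}$ ($I = \frac{3 \left(5 + 0\right)}{4} = \frac{3}{4} \cdot 5 = \frac{15}{4} \approx 3.75$)
$p{\left(t \right)} = -3 + t$
$b{\left(s \right)} = - \frac{3}{7}$ ($b{\left(s \right)} = \frac{2 - 5}{1 + 6} = - \frac{3}{7}$)
$v{\left(T \right)} = - 30 T$ ($v{\left(T \right)} = 6 T \left(-5\right) = - 30 T$)
$v{\left(b{\left(I \right)} \right)} + p{\left(19 \right)} = \left(-30\right) \left(- \frac{3}{7}\right) + \left(-3 + 19\right) = \frac{90}{7} + 16 = \frac{202}{7}$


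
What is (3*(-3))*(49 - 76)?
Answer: 243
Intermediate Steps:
(3*(-3))*(49 - 76) = -9*(-27) = 243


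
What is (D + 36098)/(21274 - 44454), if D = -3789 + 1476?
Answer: -6757/4636 ≈ -1.4575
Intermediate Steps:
D = -2313
(D + 36098)/(21274 - 44454) = (-2313 + 36098)/(21274 - 44454) = 33785/(-23180) = 33785*(-1/23180) = -6757/4636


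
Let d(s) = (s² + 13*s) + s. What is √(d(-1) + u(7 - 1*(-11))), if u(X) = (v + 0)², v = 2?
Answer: 3*I ≈ 3.0*I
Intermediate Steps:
u(X) = 4 (u(X) = (2 + 0)² = 2² = 4)
d(s) = s² + 14*s
√(d(-1) + u(7 - 1*(-11))) = √(-(14 - 1) + 4) = √(-1*13 + 4) = √(-13 + 4) = √(-9) = 3*I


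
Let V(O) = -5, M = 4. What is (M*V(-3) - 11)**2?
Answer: 961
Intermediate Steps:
(M*V(-3) - 11)**2 = (4*(-5) - 11)**2 = (-20 - 11)**2 = (-31)**2 = 961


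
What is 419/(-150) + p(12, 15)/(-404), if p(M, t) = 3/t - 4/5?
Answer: -84593/30300 ≈ -2.7918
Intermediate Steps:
p(M, t) = -⅘ + 3/t (p(M, t) = 3/t - 4*⅕ = 3/t - ⅘ = -⅘ + 3/t)
419/(-150) + p(12, 15)/(-404) = 419/(-150) + (-⅘ + 3/15)/(-404) = 419*(-1/150) + (-⅘ + 3*(1/15))*(-1/404) = -419/150 + (-⅘ + ⅕)*(-1/404) = -419/150 - ⅗*(-1/404) = -419/150 + 3/2020 = -84593/30300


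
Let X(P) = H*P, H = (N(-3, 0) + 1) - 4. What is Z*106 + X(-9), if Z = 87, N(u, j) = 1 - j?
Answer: 9240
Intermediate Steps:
H = -2 (H = ((1 - 1*0) + 1) - 4 = ((1 + 0) + 1) - 4 = (1 + 1) - 4 = 2 - 4 = -2)
X(P) = -2*P
Z*106 + X(-9) = 87*106 - 2*(-9) = 9222 + 18 = 9240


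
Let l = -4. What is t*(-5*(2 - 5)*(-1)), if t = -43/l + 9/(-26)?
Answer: -8115/52 ≈ -156.06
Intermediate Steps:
t = 541/52 (t = -43/(-4) + 9/(-26) = -43*(-¼) + 9*(-1/26) = 43/4 - 9/26 = 541/52 ≈ 10.404)
t*(-5*(2 - 5)*(-1)) = 541*(-5*(2 - 5)*(-1))/52 = 541*(-(-15)*(-1))/52 = 541*(-5*3)/52 = (541/52)*(-15) = -8115/52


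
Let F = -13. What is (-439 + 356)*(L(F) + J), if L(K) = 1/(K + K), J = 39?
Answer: -84079/26 ≈ -3233.8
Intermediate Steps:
L(K) = 1/(2*K)
(-439 + 356)*(L(F) + J) = (-439 + 356)*((½)/(-13) + 39) = -83*((½)*(-1/13) + 39) = -83*(-1/26 + 39) = -83*1013/26 = -84079/26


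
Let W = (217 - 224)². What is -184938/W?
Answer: -184938/49 ≈ -3774.2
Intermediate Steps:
W = 49 (W = (-7)² = 49)
-184938/W = -184938/49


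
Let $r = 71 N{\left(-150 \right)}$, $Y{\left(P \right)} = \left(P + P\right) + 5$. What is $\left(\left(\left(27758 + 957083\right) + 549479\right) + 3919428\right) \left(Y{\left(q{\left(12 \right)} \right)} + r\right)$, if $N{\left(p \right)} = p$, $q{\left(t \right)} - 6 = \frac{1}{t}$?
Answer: $-57988793526$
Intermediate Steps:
$q{\left(t \right)} = 6 + \frac{1}{t}$
$Y{\left(P \right)} = 5 + 2 P$ ($Y{\left(P \right)} = 2 P + 5 = 5 + 2 P$)
$r = -10650$ ($r = 71 \left(-150\right) = -10650$)
$\left(\left(\left(27758 + 957083\right) + 549479\right) + 3919428\right) \left(Y{\left(q{\left(12 \right)} \right)} + r\right) = \left(\left(\left(27758 + 957083\right) + 549479\right) + 3919428\right) \left(\left(5 + 2 \left(6 + \frac{1}{12}\right)\right) - 10650\right) = \left(\left(984841 + 549479\right) + 3919428\right) \left(\left(5 + 2 \left(6 + \frac{1}{12}\right)\right) - 10650\right) = \left(1534320 + 3919428\right) \left(\left(5 + 2 \cdot \frac{73}{12}\right) - 10650\right) = 5453748 \left(\left(5 + \frac{73}{6}\right) - 10650\right) = 5453748 \left(\frac{103}{6} - 10650\right) = 5453748 \left(- \frac{63797}{6}\right) = -57988793526$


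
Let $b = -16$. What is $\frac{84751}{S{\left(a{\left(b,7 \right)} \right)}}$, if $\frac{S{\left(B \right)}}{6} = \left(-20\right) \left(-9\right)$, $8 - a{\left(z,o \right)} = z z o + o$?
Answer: $\frac{84751}{1080} \approx 78.473$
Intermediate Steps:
$a{\left(z,o \right)} = 8 - o - o z^{2}$ ($a{\left(z,o \right)} = 8 - \left(z z o + o\right) = 8 - \left(z^{2} o + o\right) = 8 - \left(o z^{2} + o\right) = 8 - \left(o + o z^{2}\right) = 8 - o - o z^{2}$)
$S{\left(B \right)} = 1080$ ($S{\left(B \right)} = 6 \left(\left(-20\right) \left(-9\right)\right) = 6 \cdot 180 = 1080$)
$\frac{84751}{S{\left(a{\left(b,7 \right)} \right)}} = \frac{84751}{1080}$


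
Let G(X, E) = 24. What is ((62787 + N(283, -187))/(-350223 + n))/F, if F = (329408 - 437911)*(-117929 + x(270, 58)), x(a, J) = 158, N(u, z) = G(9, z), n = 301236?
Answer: -6979/69553412583159 ≈ -1.0034e-10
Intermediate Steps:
N(u, z) = 24
F = 12778506813 (F = (329408 - 437911)*(-117929 + 158) = -108503*(-117771) = 12778506813)
((62787 + N(283, -187))/(-350223 + n))/F = ((62787 + 24)/(-350223 + 301236))/12778506813 = (62811/(-48987))*(1/12778506813) = (62811*(-1/48987))*(1/12778506813) = -6979/5443*1/12778506813 = -6979/69553412583159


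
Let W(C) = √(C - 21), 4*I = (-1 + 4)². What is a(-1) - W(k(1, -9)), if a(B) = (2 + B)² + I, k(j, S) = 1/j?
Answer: 13/4 - 2*I*√5 ≈ 3.25 - 4.4721*I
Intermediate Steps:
I = 9/4 (I = (-1 + 4)²/4 = (¼)*3² = (¼)*9 = 9/4 ≈ 2.2500)
W(C) = √(-21 + C)
a(B) = 9/4 + (2 + B)² (a(B) = (2 + B)² + 9/4 = 9/4 + (2 + B)²)
a(-1) - W(k(1, -9)) = (9/4 + (2 - 1)²) - √(-21 + 1/1) = (9/4 + 1²) - √(-21 + 1) = (9/4 + 1) - √(-20) = 13/4 - 2*I*√5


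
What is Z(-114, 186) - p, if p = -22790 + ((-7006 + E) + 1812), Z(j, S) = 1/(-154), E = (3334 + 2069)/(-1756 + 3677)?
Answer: 8277784673/295834 ≈ 27981.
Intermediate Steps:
E = 5403/1921 ≈ 2.8126
Z(j, S) = -1/154
p = -53751861/1921 (p = -22790 + ((-7006 + 5403/1921) + 1812) = -22790 + (-13453123/1921 + 1812) = -22790 - 9972271/1921 = -53751861/1921 ≈ -27981.)
Z(-114, 186) - p = -1/154 - 1*(-53751861/1921) = -1/154 + 53751861/1921 = 8277784673/295834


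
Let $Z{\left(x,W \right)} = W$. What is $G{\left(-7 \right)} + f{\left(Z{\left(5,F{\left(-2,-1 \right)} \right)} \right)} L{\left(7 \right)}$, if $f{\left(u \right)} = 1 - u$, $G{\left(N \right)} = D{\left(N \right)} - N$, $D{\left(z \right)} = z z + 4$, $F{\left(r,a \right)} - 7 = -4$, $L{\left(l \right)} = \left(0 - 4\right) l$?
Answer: $116$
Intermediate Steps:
$L{\left(l \right)} = - 4 l$
$F{\left(r,a \right)} = 3$ ($F{\left(r,a \right)} = 7 - 4 = 3$)
$D{\left(z \right)} = 4 + z^{2}$ ($D{\left(z \right)} = z^{2} + 4 = 4 + z^{2}$)
$G{\left(N \right)} = 4 + N^{2} - N$ ($G{\left(N \right)} = \left(4 + N^{2}\right) - N = 4 + N^{2} - N$)
$G{\left(-7 \right)} + f{\left(Z{\left(5,F{\left(-2,-1 \right)} \right)} \right)} L{\left(7 \right)} = \left(4 + \left(-7\right)^{2} - -7\right) + \left(1 - 3\right) \left(\left(-4\right) 7\right) = \left(4 + 49 + 7\right) + \left(1 - 3\right) \left(-28\right) = 60 - -56 = 60 + 56 = 116$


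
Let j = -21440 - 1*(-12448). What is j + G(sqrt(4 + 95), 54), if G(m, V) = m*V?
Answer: -8992 + 162*sqrt(11) ≈ -8454.7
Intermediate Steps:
j = -8992 (j = -21440 + 12448 = -8992)
G(m, V) = V*m
j + G(sqrt(4 + 95), 54) = -8992 + 54*sqrt(4 + 95) = -8992 + 54*sqrt(99) = -8992 + 54*(3*sqrt(11)) = -8992 + 162*sqrt(11)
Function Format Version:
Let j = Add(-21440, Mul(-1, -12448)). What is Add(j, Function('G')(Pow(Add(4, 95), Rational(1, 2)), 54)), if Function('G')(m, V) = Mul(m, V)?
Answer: Add(-8992, Mul(162, Pow(11, Rational(1, 2)))) ≈ -8454.7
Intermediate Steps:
j = -8992 (j = Add(-21440, 12448) = -8992)
Function('G')(m, V) = Mul(V, m)
Add(j, Function('G')(Pow(Add(4, 95), Rational(1, 2)), 54)) = Add(-8992, Mul(54, Pow(Add(4, 95), Rational(1, 2)))) = Add(-8992, Mul(54, Pow(99, Rational(1, 2)))) = Add(-8992, Mul(54, Mul(3, Pow(11, Rational(1, 2))))) = Add(-8992, Mul(162, Pow(11, Rational(1, 2))))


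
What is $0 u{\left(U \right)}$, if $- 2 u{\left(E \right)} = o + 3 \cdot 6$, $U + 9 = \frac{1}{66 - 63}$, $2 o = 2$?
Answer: $0$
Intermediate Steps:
$o = 1$ ($o = \frac{1}{2} \cdot 2 = 1$)
$U = - \frac{26}{3}$ ($U = -9 + \frac{1}{66 - 63} = -9 + \frac{1}{3} = - \frac{26}{3} \approx -8.6667$)
$u{\left(E \right)} = - \frac{19}{2}$ ($u{\left(E \right)} = - \frac{1 + 3 \cdot 6}{2} = - \frac{1 + 18}{2} = \left(- \frac{1}{2}\right) 19 = - \frac{19}{2}$)
$0 u{\left(U \right)} = 0 \left(- \frac{19}{2}\right) = 0$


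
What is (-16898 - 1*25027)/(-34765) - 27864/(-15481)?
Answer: 323546577/107639393 ≈ 3.0058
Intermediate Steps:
(-16898 - 1*25027)/(-34765) - 27864/(-15481) = (-16898 - 25027)*(-1/34765) - 27864*(-1/15481) = -41925*(-1/34765) + 27864/15481 = 8385/6953 + 27864/15481 = 323546577/107639393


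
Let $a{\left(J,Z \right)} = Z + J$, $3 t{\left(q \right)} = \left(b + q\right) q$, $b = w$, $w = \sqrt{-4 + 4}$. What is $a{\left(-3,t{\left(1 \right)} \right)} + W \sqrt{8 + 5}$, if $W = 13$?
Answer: $- \frac{8}{3} + 13 \sqrt{13} \approx 44.206$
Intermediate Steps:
$w = 0$ ($w = \sqrt{0} = 0$)
$b = 0$
$t{\left(q \right)} = \frac{q^{2}}{3}$ ($t{\left(q \right)} = \frac{\left(0 + q\right) q}{3} = \frac{q q}{3} = \frac{q^{2}}{3}$)
$a{\left(J,Z \right)} = J + Z$
$a{\left(-3,t{\left(1 \right)} \right)} + W \sqrt{8 + 5} = \left(-3 + \frac{1^{2}}{3}\right) + 13 \sqrt{8 + 5} = \left(-3 + \frac{1}{3} \cdot 1\right) + 13 \sqrt{13} = \left(-3 + \frac{1}{3}\right) + 13 \sqrt{13} = - \frac{8}{3} + 13 \sqrt{13}$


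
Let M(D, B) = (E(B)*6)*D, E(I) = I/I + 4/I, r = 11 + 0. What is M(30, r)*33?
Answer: 8100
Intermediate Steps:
r = 11
E(I) = 1 + 4/I
M(D, B) = 6*D*(4 + B)/B (M(D, B) = (((4 + B)/B)*6)*D = (6*(4 + B)/B)*D = 6*D*(4 + B)/B)
M(30, r)*33 = (6*30*(4 + 11)/11)*33 = (6*30*(1/11)*15)*33 = (2700/11)*33 = 8100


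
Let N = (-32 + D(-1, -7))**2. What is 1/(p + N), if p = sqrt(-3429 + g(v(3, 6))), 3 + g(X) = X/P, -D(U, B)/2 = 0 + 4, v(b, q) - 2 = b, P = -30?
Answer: 9600/15380593 - I*sqrt(123558)/15380593 ≈ 0.00062416 - 2.2854e-5*I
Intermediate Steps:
v(b, q) = 2 + b
D(U, B) = -8 (D(U, B) = -2*(0 + 4) = -2*4 = -8)
g(X) = -3 - X/30 (g(X) = -3 + X/(-30) = -3 + X*(-1/30) = -3 - X/30)
N = 1600 (N = (-32 - 8)**2 = (-40)**2 = 1600)
p = I*sqrt(123558)/6 (p = sqrt(-3429 + (-3 - (2 + 3)/30)) = sqrt(-3429 + (-3 - 1/30*5)) = sqrt(-3429 + (-3 - 1/6)) = sqrt(-3429 - 19/6) = sqrt(-20593/6) = I*sqrt(123558)/6 ≈ 58.585*I)
1/(p + N) = 1/(I*sqrt(123558)/6 + 1600) = 1/(1600 + I*sqrt(123558)/6)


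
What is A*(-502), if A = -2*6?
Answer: 6024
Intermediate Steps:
A = -12
A*(-502) = -12*(-502) = 6024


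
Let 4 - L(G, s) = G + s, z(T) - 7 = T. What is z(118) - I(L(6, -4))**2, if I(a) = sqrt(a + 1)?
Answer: 122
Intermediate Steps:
z(T) = 7 + T
L(G, s) = 4 - G - s (L(G, s) = 4 - (G + s) = 4 + (-G - s) = 4 - G - s)
I(a) = sqrt(1 + a)
z(118) - I(L(6, -4))**2 = (7 + 118) - (sqrt(1 + (4 - 1*6 - 1*(-4))))**2 = 125 - (sqrt(1 + (4 - 6 + 4)))**2 = 125 - (sqrt(1 + 2))**2 = 125 - (sqrt(3))**2 = 125 - 1*3 = 125 - 3 = 122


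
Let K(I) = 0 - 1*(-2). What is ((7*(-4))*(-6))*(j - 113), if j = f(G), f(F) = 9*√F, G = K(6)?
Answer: -18984 + 1512*√2 ≈ -16846.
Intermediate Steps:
K(I) = 2 (K(I) = 0 + 2 = 2)
G = 2
j = 9*√2 ≈ 12.728
((7*(-4))*(-6))*(j - 113) = ((7*(-4))*(-6))*(9*√2 - 113) = (-28*(-6))*(-113 + 9*√2) = 168*(-113 + 9*√2) = -18984 + 1512*√2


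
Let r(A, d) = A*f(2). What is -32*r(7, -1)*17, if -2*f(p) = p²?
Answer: 7616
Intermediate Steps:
f(p) = -p²/2
r(A, d) = -2*A (r(A, d) = A*(-½*2²) = A*(-½*4) = A*(-2) = -2*A)
-32*r(7, -1)*17 = -(-64)*7*17 = -32*(-14)*17 = 448*17 = 7616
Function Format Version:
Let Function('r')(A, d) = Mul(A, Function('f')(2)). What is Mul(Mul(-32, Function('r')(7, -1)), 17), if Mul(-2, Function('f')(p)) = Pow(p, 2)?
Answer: 7616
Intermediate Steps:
Function('f')(p) = Mul(Rational(-1, 2), Pow(p, 2))
Function('r')(A, d) = Mul(-2, A) (Function('r')(A, d) = Mul(A, Mul(Rational(-1, 2), Pow(2, 2))) = Mul(A, Mul(Rational(-1, 2), 4)) = Mul(A, -2) = Mul(-2, A))
Mul(Mul(-32, Function('r')(7, -1)), 17) = Mul(Mul(-32, Mul(-2, 7)), 17) = Mul(Mul(-32, -14), 17) = Mul(448, 17) = 7616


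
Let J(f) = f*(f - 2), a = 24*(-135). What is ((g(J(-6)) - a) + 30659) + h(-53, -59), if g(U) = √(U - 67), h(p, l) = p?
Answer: 33846 + I*√19 ≈ 33846.0 + 4.3589*I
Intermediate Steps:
a = -3240
J(f) = f*(-2 + f)
g(U) = √(-67 + U)
((g(J(-6)) - a) + 30659) + h(-53, -59) = ((√(-67 - 6*(-2 - 6)) - 1*(-3240)) + 30659) - 53 = ((√(-67 - 6*(-8)) + 3240) + 30659) - 53 = ((√(-67 + 48) + 3240) + 30659) - 53 = ((√(-19) + 3240) + 30659) - 53 = ((I*√19 + 3240) + 30659) - 53 = ((3240 + I*√19) + 30659) - 53 = (33899 + I*√19) - 53 = 33846 + I*√19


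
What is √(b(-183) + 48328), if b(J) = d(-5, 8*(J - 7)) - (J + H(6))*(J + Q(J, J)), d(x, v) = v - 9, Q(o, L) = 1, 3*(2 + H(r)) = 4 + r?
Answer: √123621/3 ≈ 117.20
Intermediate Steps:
H(r) = -⅔ + r/3 (H(r) = -2 + (4 + r)/3 = -2 + (4/3 + r/3) = -⅔ + r/3)
d(x, v) = -9 + v
b(J) = -65 + 8*J - (1 + J)*(4/3 + J) (b(J) = (-9 + 8*(J - 7)) - (J + (-⅔ + (⅓)*6))*(J + 1) = (-9 + 8*(-7 + J)) - (J + (-⅔ + 2))*(1 + J) = (-9 + (-56 + 8*J)) - (J + 4/3)*(1 + J) = (-65 + 8*J) - (4/3 + J)*(1 + J) = (-65 + 8*J) - (1 + J)*(4/3 + J) = -65 + 8*J - (1 + J)*(4/3 + J))
√(b(-183) + 48328) = √((-199/3 - 1*(-183)² + (17/3)*(-183)) + 48328) = √((-199/3 - 1*33489 - 1037) + 48328) = √((-199/3 - 33489 - 1037) + 48328) = √(-103777/3 + 48328) = √(41207/3) = √123621/3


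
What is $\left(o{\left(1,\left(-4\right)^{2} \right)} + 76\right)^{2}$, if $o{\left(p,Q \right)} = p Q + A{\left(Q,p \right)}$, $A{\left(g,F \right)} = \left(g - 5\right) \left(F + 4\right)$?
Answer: $21609$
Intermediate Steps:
$A{\left(g,F \right)} = \left(-5 + g\right) \left(4 + F\right)$
$o{\left(p,Q \right)} = -20 - 5 p + 4 Q + 2 Q p$ ($o{\left(p,Q \right)} = p Q + \left(-20 - 5 p + 4 Q + p Q\right) = Q p + \left(-20 - 5 p + 4 Q + Q p\right) = -20 - 5 p + 4 Q + 2 Q p$)
$\left(o{\left(1,\left(-4\right)^{2} \right)} + 76\right)^{2} = \left(\left(-20 - 5 + 4 \left(-4\right)^{2} + 2 \left(-4\right)^{2} \cdot 1\right) + 76\right)^{2} = \left(\left(-20 - 5 + 4 \cdot 16 + 2 \cdot 16 \cdot 1\right) + 76\right)^{2} = \left(\left(-20 - 5 + 64 + 32\right) + 76\right)^{2} = \left(71 + 76\right)^{2} = 147^{2} = 21609$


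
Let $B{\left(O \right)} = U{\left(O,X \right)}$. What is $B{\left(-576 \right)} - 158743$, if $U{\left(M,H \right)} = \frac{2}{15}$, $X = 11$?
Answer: $- \frac{2381143}{15} \approx -1.5874 \cdot 10^{5}$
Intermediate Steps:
$U{\left(M,H \right)} = \frac{2}{15}$ ($U{\left(M,H \right)} = 2 \cdot \frac{1}{15} = \frac{2}{15}$)
$B{\left(O \right)} = \frac{2}{15}$
$B{\left(-576 \right)} - 158743 = \frac{2}{15} - 158743 = - \frac{2381143}{15}$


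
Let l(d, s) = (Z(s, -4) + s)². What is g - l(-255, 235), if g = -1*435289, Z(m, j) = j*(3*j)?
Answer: -515378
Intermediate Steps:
Z(m, j) = 3*j²
l(d, s) = (48 + s)² (l(d, s) = (3*(-4)² + s)² = (3*16 + s)² = (48 + s)²)
g = -435289
g - l(-255, 235) = -435289 - (48 + 235)² = -435289 - 1*283² = -435289 - 1*80089 = -435289 - 80089 = -515378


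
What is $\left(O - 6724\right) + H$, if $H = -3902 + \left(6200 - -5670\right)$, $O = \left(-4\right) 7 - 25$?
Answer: $1191$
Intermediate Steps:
$O = -53$ ($O = -28 - 25 = -53$)
$H = 7968$ ($H = -3902 + \left(6200 + 5670\right) = -3902 + 11870 = 7968$)
$\left(O - 6724\right) + H = \left(-53 - 6724\right) + 7968 = -6777 + 7968 = 1191$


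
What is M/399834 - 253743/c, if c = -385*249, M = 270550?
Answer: 3033127486/912621105 ≈ 3.3235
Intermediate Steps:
c = -95865
M/399834 - 253743/c = 270550/399834 - 253743/(-95865) = 270550*(1/399834) - 253743*(-1/95865) = 135275/199917 + 12083/4565 = 3033127486/912621105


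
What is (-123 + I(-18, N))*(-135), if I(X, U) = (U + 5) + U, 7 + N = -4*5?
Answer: 23220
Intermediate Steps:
N = -27 (N = -7 - 4*5 = -7 - 20 = -27)
I(X, U) = 5 + 2*U (I(X, U) = (5 + U) + U = 5 + 2*U)
(-123 + I(-18, N))*(-135) = (-123 + (5 + 2*(-27)))*(-135) = (-123 + (5 - 54))*(-135) = (-123 - 49)*(-135) = -172*(-135) = 23220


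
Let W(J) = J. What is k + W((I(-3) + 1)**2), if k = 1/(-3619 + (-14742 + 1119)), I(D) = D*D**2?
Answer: 11655591/17242 ≈ 676.00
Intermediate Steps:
I(D) = D**3
k = -1/17242 (k = 1/(-3619 - 13623) = 1/(-17242) = -1/17242 ≈ -5.7998e-5)
k + W((I(-3) + 1)**2) = -1/17242 + ((-3)**3 + 1)**2 = -1/17242 + (-27 + 1)**2 = -1/17242 + (-26)**2 = -1/17242 + 676 = 11655591/17242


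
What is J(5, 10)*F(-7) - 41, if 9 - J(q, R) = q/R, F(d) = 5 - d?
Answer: 61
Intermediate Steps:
J(q, R) = 9 - q/R
J(5, 10)*F(-7) - 41 = (9 - 1*5/10)*(5 - 1*(-7)) - 41 = (9 - 1*5*⅒)*(5 + 7) - 41 = (9 - ½)*12 - 41 = (17/2)*12 - 41 = 102 - 41 = 61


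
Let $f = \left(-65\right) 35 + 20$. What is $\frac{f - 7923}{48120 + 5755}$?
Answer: $- \frac{10178}{53875} \approx -0.18892$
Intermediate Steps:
$f = -2255$ ($f = -2275 + 20 = -2255$)
$\frac{f - 7923}{48120 + 5755} = \frac{-2255 - 7923}{48120 + 5755} = - \frac{10178}{53875}$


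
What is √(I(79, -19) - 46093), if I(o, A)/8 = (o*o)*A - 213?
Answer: I*√996429 ≈ 998.21*I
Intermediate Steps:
I(o, A) = -1704 + 8*A*o² (I(o, A) = 8*((o*o)*A - 213) = 8*(o²*A - 213) = 8*(A*o² - 213) = 8*(-213 + A*o²) = -1704 + 8*A*o²)
√(I(79, -19) - 46093) = √((-1704 + 8*(-19)*79²) - 46093) = √((-1704 + 8*(-19)*6241) - 46093) = √((-1704 - 948632) - 46093) = √(-950336 - 46093) = √(-996429) = I*√996429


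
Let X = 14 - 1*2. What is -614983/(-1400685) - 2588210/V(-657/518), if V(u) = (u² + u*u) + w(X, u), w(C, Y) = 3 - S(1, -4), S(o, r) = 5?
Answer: -19454918423818609/9150675105 ≈ -2.1261e+6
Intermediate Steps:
X = 12 (X = 14 - 2 = 12)
w(C, Y) = -2 (w(C, Y) = 3 - 1*5 = 3 - 5 = -2)
V(u) = -2 + 2*u² (V(u) = (u² + u*u) - 2 = (u² + u²) - 2 = 2*u² - 2 = -2 + 2*u²)
-614983/(-1400685) - 2588210/V(-657/518) = -614983/(-1400685) - 2588210/(-2 + 2*(-657/518)²) = -614983*(-1/1400685) - 2588210/(-2 + 2*(-657*1/518)²) = 614983/1400685 - 2588210/(-2 + 2*(-657/518)²) = 614983/1400685 - 2588210/(-2 + 2*(431649/268324)) = 614983/1400685 - 2588210/(-2 + 431649/134162) = 614983/1400685 - 2588210/163325/134162 = 614983/1400685 - 2588210*134162/163325 = 614983/1400685 - 69447886004/32665 = -19454918423818609/9150675105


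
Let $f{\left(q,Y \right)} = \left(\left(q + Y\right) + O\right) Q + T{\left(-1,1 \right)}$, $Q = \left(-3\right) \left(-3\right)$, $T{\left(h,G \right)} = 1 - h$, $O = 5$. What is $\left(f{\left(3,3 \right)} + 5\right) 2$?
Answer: $212$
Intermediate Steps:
$Q = 9$
$f{\left(q,Y \right)} = 47 + 9 Y + 9 q$ ($f{\left(q,Y \right)} = \left(\left(q + Y\right) + 5\right) 9 + \left(1 - -1\right) = \left(\left(Y + q\right) + 5\right) 9 + \left(1 + 1\right) = \left(5 + Y + q\right) 9 + 2 = \left(45 + 9 Y + 9 q\right) + 2 = 47 + 9 Y + 9 q$)
$\left(f{\left(3,3 \right)} + 5\right) 2 = \left(\left(47 + 9 \cdot 3 + 9 \cdot 3\right) + 5\right) 2 = \left(\left(47 + 27 + 27\right) + 5\right) 2 = \left(101 + 5\right) 2 = 106 \cdot 2 = 212$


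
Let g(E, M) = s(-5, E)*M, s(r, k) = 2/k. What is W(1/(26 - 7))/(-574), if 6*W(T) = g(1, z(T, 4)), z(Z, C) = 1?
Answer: -1/1722 ≈ -0.00058072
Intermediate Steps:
g(E, M) = 2*M/E (g(E, M) = (2/E)*M = 2*M/E)
W(T) = ⅓ (W(T) = (2*1/1)/6 = (2*1*1)/6 = (⅙)*2 = ⅓)
W(1/(26 - 7))/(-574) = (⅓)/(-574) = (⅓)*(-1/574) = -1/1722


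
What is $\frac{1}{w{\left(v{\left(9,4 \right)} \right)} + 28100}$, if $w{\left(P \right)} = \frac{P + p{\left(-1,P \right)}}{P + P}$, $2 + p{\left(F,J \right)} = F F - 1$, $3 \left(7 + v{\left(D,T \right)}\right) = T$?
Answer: $\frac{34}{955423} \approx 3.5586 \cdot 10^{-5}$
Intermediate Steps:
$v{\left(D,T \right)} = -7 + \frac{T}{3}$
$p{\left(F,J \right)} = -3 + F^{2}$ ($p{\left(F,J \right)} = -2 + \left(F F - 1\right) = -2 + \left(F^{2} - 1\right) = -2 + \left(-1 + F^{2}\right) = -3 + F^{2}$)
$w{\left(P \right)} = \frac{-2 + P}{2 P}$ ($w{\left(P \right)} = \frac{P - \left(3 - \left(-1\right)^{2}\right)}{P + P} = \frac{P + \left(-3 + 1\right)}{2 P} = \left(P - 2\right) \frac{1}{2 P} = \left(-2 + P\right) \frac{1}{2 P} = \frac{-2 + P}{2 P}$)
$\frac{1}{w{\left(v{\left(9,4 \right)} \right)} + 28100} = \frac{1}{\frac{-2 + \left(-7 + \frac{1}{3} \cdot 4\right)}{2 \left(-7 + \frac{1}{3} \cdot 4\right)} + 28100} = \frac{1}{\frac{-2 + \left(-7 + \frac{4}{3}\right)}{2 \left(-7 + \frac{4}{3}\right)} + 28100} = \frac{1}{\frac{-2 - \frac{17}{3}}{2 \left(- \frac{17}{3}\right)} + 28100} = \frac{1}{\frac{1}{2} \left(- \frac{3}{17}\right) \left(- \frac{23}{3}\right) + 28100} = \frac{1}{\frac{23}{34} + 28100} = \frac{1}{\frac{955423}{34}} = \frac{34}{955423}$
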